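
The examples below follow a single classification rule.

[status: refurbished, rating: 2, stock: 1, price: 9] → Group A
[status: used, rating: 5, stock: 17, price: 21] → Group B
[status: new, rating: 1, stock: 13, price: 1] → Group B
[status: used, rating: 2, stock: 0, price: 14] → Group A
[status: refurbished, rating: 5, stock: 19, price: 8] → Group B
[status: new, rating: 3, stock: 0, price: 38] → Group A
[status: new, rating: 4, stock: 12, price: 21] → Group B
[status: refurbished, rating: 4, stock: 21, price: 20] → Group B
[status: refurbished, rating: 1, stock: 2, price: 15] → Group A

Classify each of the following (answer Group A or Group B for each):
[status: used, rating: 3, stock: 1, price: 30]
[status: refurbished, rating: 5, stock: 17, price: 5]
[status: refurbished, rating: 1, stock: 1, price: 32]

Group A, Group B, Group A

Rule: stock ≤ 2. This holds for each 'Group A' example and fails for each 'Group B' one.
[status: used, rating: 3, stock: 1, price: 30]: stock = 1, meets the rule → Group A. [status: refurbished, rating: 5, stock: 17, price: 5]: stock = 17, lacks this property → Group B. [status: refurbished, rating: 1, stock: 1, price: 32]: stock = 1, meets the rule → Group A.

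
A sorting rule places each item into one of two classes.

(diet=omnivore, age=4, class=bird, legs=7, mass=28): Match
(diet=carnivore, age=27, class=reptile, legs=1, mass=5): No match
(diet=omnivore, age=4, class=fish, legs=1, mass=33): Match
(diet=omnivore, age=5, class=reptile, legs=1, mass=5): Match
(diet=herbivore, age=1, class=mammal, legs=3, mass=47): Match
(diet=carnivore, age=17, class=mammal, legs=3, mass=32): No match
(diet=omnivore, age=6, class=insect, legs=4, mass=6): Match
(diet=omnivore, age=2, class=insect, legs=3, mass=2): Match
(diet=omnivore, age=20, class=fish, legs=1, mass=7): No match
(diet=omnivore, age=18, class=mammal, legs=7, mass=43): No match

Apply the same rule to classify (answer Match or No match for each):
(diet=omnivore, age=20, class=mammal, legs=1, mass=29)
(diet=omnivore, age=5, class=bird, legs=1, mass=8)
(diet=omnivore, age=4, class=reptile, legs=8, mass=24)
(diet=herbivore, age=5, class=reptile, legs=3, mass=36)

The rule appears to be: age ≤ 6.

No match, Match, Match, Match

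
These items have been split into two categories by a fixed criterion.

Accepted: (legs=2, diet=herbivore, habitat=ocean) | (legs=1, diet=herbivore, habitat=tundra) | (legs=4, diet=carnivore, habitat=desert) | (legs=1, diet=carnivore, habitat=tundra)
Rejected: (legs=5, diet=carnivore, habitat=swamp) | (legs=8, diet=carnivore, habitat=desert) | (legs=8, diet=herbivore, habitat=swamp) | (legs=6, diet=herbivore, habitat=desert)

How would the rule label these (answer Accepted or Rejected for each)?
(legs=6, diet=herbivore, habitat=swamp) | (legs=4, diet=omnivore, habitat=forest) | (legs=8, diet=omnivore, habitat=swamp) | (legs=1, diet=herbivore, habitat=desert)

Rejected, Accepted, Rejected, Accepted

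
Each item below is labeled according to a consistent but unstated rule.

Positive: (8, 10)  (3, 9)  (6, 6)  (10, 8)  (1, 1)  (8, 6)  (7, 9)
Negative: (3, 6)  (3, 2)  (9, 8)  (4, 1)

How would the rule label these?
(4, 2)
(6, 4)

Positive, Positive

Rule: sum is even. This holds for each 'Positive' example and fails for each 'Negative' one.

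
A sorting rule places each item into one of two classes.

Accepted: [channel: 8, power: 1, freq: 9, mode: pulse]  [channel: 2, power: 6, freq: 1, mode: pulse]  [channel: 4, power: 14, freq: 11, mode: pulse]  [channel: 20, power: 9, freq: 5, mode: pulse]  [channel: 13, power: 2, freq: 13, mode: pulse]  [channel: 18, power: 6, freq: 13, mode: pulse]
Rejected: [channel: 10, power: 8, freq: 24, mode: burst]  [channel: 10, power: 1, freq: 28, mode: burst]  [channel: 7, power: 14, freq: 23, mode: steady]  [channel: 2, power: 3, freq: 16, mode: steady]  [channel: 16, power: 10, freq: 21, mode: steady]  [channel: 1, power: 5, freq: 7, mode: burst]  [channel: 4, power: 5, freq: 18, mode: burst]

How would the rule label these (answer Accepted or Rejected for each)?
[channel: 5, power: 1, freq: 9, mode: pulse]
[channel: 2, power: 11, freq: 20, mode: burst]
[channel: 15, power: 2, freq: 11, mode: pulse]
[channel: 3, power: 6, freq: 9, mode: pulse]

Accepted, Rejected, Accepted, Accepted

Looking at the examples, the only property every 'Accepted' case has and every 'Rejected' case lacks is: mode is pulse.
[channel: 5, power: 1, freq: 9, mode: pulse] — mode is pulse, hence Accepted. [channel: 2, power: 11, freq: 20, mode: burst] — mode is burst, hence Rejected. [channel: 15, power: 2, freq: 11, mode: pulse] — mode is pulse, hence Accepted. [channel: 3, power: 6, freq: 9, mode: pulse] — mode is pulse, hence Accepted.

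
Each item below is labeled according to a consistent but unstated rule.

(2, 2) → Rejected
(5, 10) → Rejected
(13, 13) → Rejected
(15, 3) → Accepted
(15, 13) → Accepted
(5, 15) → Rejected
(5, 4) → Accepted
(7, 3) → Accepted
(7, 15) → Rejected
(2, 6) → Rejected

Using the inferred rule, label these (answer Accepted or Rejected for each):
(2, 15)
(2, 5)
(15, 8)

Rejected, Rejected, Accepted

The common property of the 'Accepted' items is: first > second. No 'Rejected' item has it.
(2, 15): 2 < 15, does not satisfy this → Rejected. (2, 5): 2 < 5, does not satisfy this → Rejected. (15, 8): 15 > 8, has this property → Accepted.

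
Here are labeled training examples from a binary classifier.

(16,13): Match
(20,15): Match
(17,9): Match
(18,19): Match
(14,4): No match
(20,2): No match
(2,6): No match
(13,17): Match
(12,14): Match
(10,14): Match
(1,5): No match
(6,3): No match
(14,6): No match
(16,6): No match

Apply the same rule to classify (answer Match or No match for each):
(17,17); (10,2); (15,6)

Match, No match, No match

'Match' ⟺ sum ≥ 24.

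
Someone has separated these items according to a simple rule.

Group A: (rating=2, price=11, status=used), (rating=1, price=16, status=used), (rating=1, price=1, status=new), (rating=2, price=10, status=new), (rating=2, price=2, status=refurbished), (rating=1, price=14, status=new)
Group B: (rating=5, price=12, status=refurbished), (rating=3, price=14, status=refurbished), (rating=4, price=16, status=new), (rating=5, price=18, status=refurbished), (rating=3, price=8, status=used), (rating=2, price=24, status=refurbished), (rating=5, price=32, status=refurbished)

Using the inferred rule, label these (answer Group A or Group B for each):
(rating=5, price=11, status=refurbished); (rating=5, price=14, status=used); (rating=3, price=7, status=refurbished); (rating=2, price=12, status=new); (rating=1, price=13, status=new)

Group B, Group B, Group B, Group A, Group A

'Group A' ⟺ rating ≤ 2 AND price ≤ 16.
(rating=5, price=11, status=refurbished): rating = 5, price = 11 — does not pass, so Group B. (rating=5, price=14, status=used): rating = 5, price = 14 — does not pass, so Group B. (rating=3, price=7, status=refurbished): rating = 3, price = 7 — does not pass, so Group B. (rating=2, price=12, status=new): rating = 2, price = 12 — fits, so Group A. (rating=1, price=13, status=new): rating = 1, price = 13 — fits, so Group A.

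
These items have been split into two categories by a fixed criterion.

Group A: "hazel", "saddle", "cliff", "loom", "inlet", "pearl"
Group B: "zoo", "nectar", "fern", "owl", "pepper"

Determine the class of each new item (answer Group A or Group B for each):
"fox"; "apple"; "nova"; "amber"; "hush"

The simplest hypothesis consistent with all the labels is: length ≥ 4 AND contains 'l'.
"fox" → length 3, no 'l' → Group B.
"apple" → length 5, has 'l' → Group A.
"nova" → length 4, no 'l' → Group B.
"amber" → length 5, no 'l' → Group B.
"hush" → length 4, no 'l' → Group B.

Group B, Group A, Group B, Group B, Group B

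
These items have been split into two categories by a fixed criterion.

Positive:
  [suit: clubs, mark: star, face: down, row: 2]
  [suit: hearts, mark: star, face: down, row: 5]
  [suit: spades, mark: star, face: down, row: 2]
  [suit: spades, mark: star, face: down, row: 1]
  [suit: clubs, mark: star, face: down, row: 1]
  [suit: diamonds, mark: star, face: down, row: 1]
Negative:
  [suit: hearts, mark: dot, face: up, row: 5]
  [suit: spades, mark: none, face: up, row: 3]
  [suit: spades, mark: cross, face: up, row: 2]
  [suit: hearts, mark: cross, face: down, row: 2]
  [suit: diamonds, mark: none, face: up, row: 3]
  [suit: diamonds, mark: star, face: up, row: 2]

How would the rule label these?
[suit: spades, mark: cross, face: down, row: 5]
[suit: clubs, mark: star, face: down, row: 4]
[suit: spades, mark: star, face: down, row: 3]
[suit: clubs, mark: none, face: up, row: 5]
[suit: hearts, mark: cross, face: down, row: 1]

The simplest hypothesis consistent with all the labels is: face is down AND mark is star.
Negative: [suit: spades, mark: cross, face: down, row: 5], since face is down, mark is cross. Positive: [suit: clubs, mark: star, face: down, row: 4], since face is down, mark is star. Positive: [suit: spades, mark: star, face: down, row: 3], since face is down, mark is star. Negative: [suit: clubs, mark: none, face: up, row: 5], since face is up, mark is none. Negative: [suit: hearts, mark: cross, face: down, row: 1], since face is down, mark is cross.

Negative, Positive, Positive, Negative, Negative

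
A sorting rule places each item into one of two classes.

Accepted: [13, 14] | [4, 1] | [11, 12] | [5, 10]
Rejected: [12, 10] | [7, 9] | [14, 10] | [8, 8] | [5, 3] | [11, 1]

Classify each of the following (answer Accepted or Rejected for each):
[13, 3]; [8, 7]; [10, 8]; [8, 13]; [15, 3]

A rule that fits every label: sum is odd — true of each 'Accepted' example, false of each 'Rejected' one.
[13, 3] → 13+3 = 16 → Rejected.
[8, 7] → 8+7 = 15 → Accepted.
[10, 8] → 10+8 = 18 → Rejected.
[8, 13] → 8+13 = 21 → Accepted.
[15, 3] → 15+3 = 18 → Rejected.

Rejected, Accepted, Rejected, Accepted, Rejected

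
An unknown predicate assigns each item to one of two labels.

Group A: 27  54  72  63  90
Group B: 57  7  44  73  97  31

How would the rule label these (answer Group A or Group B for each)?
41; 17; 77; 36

Rule: multiple of 9. This holds for each 'Group A' example and fails for each 'Group B' one.

Group B, Group B, Group B, Group A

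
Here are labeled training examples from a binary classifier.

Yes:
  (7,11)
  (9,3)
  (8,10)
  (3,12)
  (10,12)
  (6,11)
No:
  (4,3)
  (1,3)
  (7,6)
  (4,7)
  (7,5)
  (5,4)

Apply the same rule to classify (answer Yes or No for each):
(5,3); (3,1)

Every 'Yes' example satisfies: max ≥ 8. None of the 'No' examples do.
(5,3) → max 5 → No.
(3,1) → max 3 → No.

No, No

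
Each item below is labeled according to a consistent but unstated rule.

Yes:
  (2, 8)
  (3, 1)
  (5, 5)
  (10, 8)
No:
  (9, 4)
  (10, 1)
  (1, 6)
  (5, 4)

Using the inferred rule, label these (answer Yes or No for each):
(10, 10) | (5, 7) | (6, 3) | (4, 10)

The common property of the 'Yes' items is: sum is even. No 'No' item has it.
(10, 10) — 10+10 = 20, hence Yes. (5, 7) — 5+7 = 12, hence Yes. (6, 3) — 6+3 = 9, hence No. (4, 10) — 4+10 = 14, hence Yes.

Yes, Yes, No, Yes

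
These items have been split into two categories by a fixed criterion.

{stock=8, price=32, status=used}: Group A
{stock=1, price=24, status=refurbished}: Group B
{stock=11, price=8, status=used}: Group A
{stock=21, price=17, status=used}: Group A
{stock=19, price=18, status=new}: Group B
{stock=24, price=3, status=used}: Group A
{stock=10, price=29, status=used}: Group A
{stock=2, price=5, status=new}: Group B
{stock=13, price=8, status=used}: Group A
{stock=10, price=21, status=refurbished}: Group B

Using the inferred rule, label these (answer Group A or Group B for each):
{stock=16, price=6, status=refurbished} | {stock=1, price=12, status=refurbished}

Group B, Group B

The classifier is using: status is used.
Group B: {stock=16, price=6, status=refurbished}, since status is refurbished. Group B: {stock=1, price=12, status=refurbished}, since status is refurbished.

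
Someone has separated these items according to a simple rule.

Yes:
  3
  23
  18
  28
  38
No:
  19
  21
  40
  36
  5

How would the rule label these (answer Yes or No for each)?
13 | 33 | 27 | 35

All 'Yes' examples share one property — ≡ 3 (mod 5) — and every 'No' example lacks it.
13: 13 mod 5 = 3 — meets the rule, so Yes.
33: 33 mod 5 = 3 — meets the rule, so Yes.
27: 27 mod 5 = 2 — doesn't match, so No.
35: 35 mod 5 = 0 — doesn't match, so No.

Yes, Yes, No, No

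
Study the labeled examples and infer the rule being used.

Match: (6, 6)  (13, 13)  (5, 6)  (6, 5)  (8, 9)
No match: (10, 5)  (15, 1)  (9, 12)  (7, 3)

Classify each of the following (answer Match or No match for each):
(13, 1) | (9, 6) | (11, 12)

No match, No match, Match

One predicate separates the groups cleanly: |first − second| ≤ 1.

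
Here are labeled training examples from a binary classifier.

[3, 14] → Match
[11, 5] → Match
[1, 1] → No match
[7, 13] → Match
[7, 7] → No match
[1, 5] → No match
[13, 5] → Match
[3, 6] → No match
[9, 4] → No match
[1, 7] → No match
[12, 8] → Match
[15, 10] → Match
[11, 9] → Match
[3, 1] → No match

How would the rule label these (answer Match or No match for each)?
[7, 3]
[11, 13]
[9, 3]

The simplest hypothesis consistent with all the labels is: sum ≥ 16.
No match: [7, 3], since 7+3 = 10.
Match: [11, 13], since 11+13 = 24.
No match: [9, 3], since 9+3 = 12.

No match, Match, No match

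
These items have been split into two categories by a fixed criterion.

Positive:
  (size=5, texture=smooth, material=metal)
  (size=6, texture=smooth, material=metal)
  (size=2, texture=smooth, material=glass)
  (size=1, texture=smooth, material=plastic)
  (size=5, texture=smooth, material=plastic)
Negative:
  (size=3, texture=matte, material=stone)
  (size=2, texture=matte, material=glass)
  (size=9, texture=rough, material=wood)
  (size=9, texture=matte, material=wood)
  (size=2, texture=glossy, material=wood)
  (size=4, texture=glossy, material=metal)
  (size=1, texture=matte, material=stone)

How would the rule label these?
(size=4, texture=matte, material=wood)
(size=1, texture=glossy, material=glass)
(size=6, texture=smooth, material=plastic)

Negative, Negative, Positive

The simplest hypothesis consistent with all the labels is: texture is smooth.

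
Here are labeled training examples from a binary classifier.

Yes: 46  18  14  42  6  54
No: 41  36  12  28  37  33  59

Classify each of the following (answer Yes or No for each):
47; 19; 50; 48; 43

No, No, Yes, No, No

The common property of the 'Yes' items is: ≡ 2 (mod 4). No 'No' item has it.
47 — 47 mod 4 = 3, hence No.
19 — 19 mod 4 = 3, hence No.
50 — 50 mod 4 = 2, hence Yes.
48 — 48 mod 4 = 0, hence No.
43 — 43 mod 4 = 3, hence No.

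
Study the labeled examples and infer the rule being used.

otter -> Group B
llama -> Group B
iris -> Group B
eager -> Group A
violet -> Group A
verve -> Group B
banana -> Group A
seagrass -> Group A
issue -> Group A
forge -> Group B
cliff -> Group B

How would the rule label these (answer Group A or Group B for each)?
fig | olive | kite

Group B, Group A, Group B

The rule appears to be: has ≥ 3 vowels.
fig: Group B (1 vowel). olive: Group A (3 vowels). kite: Group B (2 vowels).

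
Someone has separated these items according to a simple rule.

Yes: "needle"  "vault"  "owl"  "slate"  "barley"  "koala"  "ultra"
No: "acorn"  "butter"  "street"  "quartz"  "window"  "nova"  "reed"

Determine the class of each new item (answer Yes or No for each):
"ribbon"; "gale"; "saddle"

The simplest hypothesis consistent with all the labels is: contains 'l'.
"ribbon": No (no 'l'). "gale": Yes (has 'l'). "saddle": Yes (has 'l').

No, Yes, Yes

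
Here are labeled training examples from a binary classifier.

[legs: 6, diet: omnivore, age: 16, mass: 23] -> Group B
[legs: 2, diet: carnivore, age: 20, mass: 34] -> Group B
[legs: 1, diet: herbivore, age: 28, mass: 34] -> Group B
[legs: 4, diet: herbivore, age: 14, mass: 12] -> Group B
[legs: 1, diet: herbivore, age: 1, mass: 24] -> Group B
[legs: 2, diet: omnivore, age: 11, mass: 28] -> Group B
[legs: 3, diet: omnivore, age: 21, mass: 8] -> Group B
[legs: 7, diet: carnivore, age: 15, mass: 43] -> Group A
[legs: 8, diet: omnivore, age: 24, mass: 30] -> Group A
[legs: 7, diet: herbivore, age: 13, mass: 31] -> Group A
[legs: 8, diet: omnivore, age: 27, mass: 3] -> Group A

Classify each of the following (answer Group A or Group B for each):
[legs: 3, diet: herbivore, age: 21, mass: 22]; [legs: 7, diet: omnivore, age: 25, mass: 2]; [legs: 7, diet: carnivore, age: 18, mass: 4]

Group B, Group A, Group A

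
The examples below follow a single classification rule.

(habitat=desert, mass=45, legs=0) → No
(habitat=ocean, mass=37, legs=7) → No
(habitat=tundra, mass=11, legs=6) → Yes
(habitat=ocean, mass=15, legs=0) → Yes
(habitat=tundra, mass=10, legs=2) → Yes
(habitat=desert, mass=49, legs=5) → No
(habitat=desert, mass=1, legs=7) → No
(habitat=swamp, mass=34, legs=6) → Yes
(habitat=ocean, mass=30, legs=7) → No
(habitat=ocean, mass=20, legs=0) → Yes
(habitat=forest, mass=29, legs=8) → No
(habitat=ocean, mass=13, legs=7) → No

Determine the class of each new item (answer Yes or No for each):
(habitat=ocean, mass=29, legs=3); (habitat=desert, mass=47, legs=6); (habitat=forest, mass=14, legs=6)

Yes, No, Yes

Rule: legs ≤ 6 AND mass ≤ 34. This holds for each 'Yes' example and fails for each 'No' one.
(habitat=ocean, mass=29, legs=3): Yes (legs = 3, mass = 29).
(habitat=desert, mass=47, legs=6): No (legs = 6, mass = 47).
(habitat=forest, mass=14, legs=6): Yes (legs = 6, mass = 14).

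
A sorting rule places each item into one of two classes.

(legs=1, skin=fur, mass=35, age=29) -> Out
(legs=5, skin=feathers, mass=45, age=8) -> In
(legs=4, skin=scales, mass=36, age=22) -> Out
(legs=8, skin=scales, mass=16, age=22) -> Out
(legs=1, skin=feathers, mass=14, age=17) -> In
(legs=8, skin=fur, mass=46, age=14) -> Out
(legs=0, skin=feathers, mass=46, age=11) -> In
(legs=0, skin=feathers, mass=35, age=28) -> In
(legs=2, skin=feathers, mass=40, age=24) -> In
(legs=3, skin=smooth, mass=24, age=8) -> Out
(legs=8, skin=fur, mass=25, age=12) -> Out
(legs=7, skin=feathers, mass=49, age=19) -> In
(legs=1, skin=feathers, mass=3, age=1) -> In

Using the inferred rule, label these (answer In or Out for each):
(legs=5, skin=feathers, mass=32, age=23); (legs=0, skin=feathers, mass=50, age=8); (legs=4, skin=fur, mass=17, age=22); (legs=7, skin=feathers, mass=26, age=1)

In, In, Out, In

Every 'In' example satisfies: skin is feathers. None of the 'Out' examples do.
(legs=5, skin=feathers, mass=32, age=23) — skin is feathers, hence In.
(legs=0, skin=feathers, mass=50, age=8) — skin is feathers, hence In.
(legs=4, skin=fur, mass=17, age=22) — skin is fur, hence Out.
(legs=7, skin=feathers, mass=26, age=1) — skin is feathers, hence In.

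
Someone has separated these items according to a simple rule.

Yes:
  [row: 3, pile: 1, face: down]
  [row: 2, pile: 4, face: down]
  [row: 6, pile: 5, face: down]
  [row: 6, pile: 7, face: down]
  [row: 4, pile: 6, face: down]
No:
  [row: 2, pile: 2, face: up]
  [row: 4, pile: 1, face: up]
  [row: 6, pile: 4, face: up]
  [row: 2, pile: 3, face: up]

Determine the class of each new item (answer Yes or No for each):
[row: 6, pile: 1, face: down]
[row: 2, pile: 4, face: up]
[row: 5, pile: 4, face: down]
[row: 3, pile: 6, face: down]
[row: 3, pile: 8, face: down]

Yes, No, Yes, Yes, Yes

Checking candidate rules against both groups, what survives is: face is down.
Yes: [row: 6, pile: 1, face: down], since face is down.
No: [row: 2, pile: 4, face: up], since face is up.
Yes: [row: 5, pile: 4, face: down], since face is down.
Yes: [row: 3, pile: 6, face: down], since face is down.
Yes: [row: 3, pile: 8, face: down], since face is down.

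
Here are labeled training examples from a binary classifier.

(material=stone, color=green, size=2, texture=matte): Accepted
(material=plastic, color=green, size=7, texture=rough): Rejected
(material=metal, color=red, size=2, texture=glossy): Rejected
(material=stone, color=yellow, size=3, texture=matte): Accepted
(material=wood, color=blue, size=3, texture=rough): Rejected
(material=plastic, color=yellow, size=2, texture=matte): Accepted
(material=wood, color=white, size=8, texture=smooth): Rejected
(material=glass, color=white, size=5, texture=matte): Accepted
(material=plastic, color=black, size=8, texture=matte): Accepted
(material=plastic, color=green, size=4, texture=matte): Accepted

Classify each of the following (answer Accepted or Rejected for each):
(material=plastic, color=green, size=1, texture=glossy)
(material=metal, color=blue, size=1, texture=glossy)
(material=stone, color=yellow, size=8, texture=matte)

Rejected, Rejected, Accepted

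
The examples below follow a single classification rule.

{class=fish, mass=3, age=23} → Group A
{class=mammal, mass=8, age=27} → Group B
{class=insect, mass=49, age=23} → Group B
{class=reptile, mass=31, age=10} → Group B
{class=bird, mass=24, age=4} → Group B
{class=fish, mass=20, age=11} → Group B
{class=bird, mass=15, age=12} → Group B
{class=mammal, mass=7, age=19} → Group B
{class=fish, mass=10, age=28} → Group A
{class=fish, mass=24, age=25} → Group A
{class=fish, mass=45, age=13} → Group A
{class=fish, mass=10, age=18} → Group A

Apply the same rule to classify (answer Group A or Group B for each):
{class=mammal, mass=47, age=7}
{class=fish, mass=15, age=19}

Group B, Group A

Every 'Group A' example satisfies: class is fish AND age ≥ 12. None of the 'Group B' examples do.
{class=mammal, mass=47, age=7} — class is mammal, age = 7, hence Group B. {class=fish, mass=15, age=19} — class is fish, age = 19, hence Group A.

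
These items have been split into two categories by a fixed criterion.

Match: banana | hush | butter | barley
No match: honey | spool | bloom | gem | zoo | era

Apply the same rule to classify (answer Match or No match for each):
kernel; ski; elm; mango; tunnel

Checking candidate rules against both groups, what survives is: even length.
kernel — length 6, hence Match. ski — length 3, hence No match. elm — length 3, hence No match. mango — length 5, hence No match. tunnel — length 6, hence Match.

Match, No match, No match, No match, Match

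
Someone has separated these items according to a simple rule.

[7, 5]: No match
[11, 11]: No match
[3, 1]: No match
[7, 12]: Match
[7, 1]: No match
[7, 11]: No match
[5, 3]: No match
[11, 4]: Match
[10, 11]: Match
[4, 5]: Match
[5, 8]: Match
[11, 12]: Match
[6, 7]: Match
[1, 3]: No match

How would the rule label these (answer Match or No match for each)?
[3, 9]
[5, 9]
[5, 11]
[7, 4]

No match, No match, No match, Match

The rule appears to be: sum is odd.
[3, 9]: 3+9 = 12, does not satisfy this → No match. [5, 9]: 5+9 = 14, does not satisfy this → No match. [5, 11]: 5+11 = 16, does not satisfy this → No match. [7, 4]: 7+4 = 11, satisfies this → Match.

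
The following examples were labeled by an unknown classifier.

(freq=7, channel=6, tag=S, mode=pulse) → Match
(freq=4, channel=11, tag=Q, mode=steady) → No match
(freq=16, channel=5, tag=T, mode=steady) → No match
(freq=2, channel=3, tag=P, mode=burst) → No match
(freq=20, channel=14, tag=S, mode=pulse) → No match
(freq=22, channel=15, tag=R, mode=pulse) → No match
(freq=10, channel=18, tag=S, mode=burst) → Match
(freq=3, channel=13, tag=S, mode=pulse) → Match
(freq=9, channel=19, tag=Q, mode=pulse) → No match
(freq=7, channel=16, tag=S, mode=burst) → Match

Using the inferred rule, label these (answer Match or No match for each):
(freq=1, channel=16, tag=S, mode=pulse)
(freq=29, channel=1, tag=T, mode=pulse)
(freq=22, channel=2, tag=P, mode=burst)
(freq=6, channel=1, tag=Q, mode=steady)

Match, No match, No match, No match

The distinguishing property — tag is S AND freq ≤ 10 — holds for all the 'Match' cases and none of the 'No match' cases.
(freq=1, channel=16, tag=S, mode=pulse): tag is S, freq = 1, has this property → Match. (freq=29, channel=1, tag=T, mode=pulse): tag is T, freq = 29, fails the rule → No match. (freq=22, channel=2, tag=P, mode=burst): tag is P, freq = 22, fails the rule → No match. (freq=6, channel=1, tag=Q, mode=steady): tag is Q, freq = 6, fails the rule → No match.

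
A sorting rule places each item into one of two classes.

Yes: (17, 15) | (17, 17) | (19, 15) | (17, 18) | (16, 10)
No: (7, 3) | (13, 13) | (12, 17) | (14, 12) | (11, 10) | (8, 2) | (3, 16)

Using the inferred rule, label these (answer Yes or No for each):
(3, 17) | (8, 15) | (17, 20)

Every 'Yes' example satisfies: first ≥ 15. None of the 'No' examples do.
(3, 17) — first 3, hence No.
(8, 15) — first 8, hence No.
(17, 20) — first 17, hence Yes.

No, No, Yes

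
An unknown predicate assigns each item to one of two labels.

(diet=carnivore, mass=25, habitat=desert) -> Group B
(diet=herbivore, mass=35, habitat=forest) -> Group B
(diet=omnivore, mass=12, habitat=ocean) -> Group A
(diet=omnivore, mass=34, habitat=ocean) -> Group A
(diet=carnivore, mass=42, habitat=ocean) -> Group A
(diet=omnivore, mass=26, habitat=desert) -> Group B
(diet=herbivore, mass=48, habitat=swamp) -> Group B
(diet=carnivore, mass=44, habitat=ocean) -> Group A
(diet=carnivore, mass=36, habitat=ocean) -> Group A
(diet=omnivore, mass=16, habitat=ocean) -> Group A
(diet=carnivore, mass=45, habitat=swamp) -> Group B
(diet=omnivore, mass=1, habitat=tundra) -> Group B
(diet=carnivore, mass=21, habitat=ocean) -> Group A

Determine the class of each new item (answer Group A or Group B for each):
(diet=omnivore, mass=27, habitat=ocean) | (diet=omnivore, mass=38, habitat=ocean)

Group A, Group A

Looking at the examples, the only property every 'Group A' case has and every 'Group B' case lacks is: habitat is ocean.
Group A: (diet=omnivore, mass=27, habitat=ocean), since habitat is ocean. Group A: (diet=omnivore, mass=38, habitat=ocean), since habitat is ocean.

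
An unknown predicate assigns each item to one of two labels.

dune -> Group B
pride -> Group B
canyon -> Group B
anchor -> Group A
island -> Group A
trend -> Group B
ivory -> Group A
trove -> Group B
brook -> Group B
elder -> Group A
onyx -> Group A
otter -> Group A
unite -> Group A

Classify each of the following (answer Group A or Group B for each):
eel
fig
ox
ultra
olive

Looking at the examples, the only property every 'Group A' case has and every 'Group B' case lacks is: starts with a vowel.
eel → starts with 'e' → Group A.
fig → starts with 'f' → Group B.
ox → starts with 'o' → Group A.
ultra → starts with 'u' → Group A.
olive → starts with 'o' → Group A.

Group A, Group B, Group A, Group A, Group A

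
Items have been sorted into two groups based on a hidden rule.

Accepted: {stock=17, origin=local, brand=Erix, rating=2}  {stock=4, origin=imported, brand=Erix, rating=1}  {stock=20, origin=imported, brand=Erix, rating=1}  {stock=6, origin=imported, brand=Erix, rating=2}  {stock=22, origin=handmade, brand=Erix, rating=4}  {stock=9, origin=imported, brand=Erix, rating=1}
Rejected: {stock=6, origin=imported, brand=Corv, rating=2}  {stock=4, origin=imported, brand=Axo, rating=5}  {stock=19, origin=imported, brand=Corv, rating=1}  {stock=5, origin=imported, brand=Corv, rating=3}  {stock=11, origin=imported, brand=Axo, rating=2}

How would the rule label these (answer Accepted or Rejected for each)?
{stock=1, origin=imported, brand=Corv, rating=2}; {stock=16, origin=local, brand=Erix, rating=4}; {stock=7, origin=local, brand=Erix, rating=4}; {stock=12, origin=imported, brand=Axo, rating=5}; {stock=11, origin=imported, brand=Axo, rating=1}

Rejected, Accepted, Accepted, Rejected, Rejected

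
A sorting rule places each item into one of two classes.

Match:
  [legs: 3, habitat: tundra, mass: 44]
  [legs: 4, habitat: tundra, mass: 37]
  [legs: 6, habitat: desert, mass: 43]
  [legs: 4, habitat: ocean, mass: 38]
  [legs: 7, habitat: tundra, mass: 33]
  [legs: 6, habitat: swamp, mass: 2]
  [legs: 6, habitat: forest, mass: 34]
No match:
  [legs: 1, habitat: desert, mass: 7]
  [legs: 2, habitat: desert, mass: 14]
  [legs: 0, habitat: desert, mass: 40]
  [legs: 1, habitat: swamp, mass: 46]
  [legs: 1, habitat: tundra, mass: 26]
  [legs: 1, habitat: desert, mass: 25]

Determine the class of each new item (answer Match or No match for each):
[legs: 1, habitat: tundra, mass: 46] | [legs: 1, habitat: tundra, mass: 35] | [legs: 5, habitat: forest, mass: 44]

The distinguishing property — legs ≥ 3 — holds for all the 'Match' cases and none of the 'No match' cases.
No match: [legs: 1, habitat: tundra, mass: 46], since legs = 1.
No match: [legs: 1, habitat: tundra, mass: 35], since legs = 1.
Match: [legs: 5, habitat: forest, mass: 44], since legs = 5.

No match, No match, Match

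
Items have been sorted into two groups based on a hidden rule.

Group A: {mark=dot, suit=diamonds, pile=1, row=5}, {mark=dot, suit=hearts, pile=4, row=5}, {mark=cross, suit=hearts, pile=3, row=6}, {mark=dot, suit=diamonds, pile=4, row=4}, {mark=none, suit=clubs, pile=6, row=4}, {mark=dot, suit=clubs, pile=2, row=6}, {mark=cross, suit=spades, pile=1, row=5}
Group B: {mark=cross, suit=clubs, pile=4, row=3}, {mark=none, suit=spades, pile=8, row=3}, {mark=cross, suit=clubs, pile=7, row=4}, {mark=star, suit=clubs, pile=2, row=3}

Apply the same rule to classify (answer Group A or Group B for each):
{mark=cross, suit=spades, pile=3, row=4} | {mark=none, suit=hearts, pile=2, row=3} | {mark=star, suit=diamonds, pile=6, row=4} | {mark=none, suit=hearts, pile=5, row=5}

The classifier is using: row ≥ 4 AND pile ≤ 6.
{mark=cross, suit=spades, pile=3, row=4}: Group A (row = 4, pile = 3).
{mark=none, suit=hearts, pile=2, row=3}: Group B (row = 3, pile = 2).
{mark=star, suit=diamonds, pile=6, row=4}: Group A (row = 4, pile = 6).
{mark=none, suit=hearts, pile=5, row=5}: Group A (row = 5, pile = 5).

Group A, Group B, Group A, Group A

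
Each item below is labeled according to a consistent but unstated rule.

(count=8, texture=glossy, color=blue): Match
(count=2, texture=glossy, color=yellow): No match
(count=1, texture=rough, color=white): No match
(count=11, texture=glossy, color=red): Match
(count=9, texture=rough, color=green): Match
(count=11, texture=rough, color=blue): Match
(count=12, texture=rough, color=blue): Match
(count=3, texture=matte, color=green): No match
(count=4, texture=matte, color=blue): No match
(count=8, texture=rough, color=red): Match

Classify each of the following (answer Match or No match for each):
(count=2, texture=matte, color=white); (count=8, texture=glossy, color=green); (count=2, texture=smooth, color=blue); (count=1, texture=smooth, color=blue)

'Match' ⟺ count ≥ 8.
(count=2, texture=matte, color=white): count = 2 — fails the rule, so No match.
(count=8, texture=glossy, color=green): count = 8 — satisfies this, so Match.
(count=2, texture=smooth, color=blue): count = 2 — fails the rule, so No match.
(count=1, texture=smooth, color=blue): count = 1 — fails the rule, so No match.

No match, Match, No match, No match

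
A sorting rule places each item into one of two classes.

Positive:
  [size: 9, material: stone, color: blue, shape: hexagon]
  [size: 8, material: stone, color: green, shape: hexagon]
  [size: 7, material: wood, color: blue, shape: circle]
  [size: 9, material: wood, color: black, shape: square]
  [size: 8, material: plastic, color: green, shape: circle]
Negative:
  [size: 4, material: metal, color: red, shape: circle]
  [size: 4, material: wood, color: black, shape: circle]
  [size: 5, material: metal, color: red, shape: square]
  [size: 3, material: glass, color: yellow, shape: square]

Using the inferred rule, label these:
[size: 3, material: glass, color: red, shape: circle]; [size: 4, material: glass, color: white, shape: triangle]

Negative, Negative

All 'Positive' examples share one property — size ≥ 7 — and every 'Negative' example lacks it.
[size: 3, material: glass, color: red, shape: circle] → size = 3 → Negative.
[size: 4, material: glass, color: white, shape: triangle] → size = 4 → Negative.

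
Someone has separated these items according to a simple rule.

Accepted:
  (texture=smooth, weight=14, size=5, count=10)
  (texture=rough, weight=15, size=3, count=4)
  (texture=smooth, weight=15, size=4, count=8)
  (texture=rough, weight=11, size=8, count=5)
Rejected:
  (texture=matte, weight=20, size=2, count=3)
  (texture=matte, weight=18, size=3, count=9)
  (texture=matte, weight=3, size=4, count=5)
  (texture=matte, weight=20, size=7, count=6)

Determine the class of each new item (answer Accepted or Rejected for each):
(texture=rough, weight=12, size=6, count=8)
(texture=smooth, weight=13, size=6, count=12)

Accepted, Accepted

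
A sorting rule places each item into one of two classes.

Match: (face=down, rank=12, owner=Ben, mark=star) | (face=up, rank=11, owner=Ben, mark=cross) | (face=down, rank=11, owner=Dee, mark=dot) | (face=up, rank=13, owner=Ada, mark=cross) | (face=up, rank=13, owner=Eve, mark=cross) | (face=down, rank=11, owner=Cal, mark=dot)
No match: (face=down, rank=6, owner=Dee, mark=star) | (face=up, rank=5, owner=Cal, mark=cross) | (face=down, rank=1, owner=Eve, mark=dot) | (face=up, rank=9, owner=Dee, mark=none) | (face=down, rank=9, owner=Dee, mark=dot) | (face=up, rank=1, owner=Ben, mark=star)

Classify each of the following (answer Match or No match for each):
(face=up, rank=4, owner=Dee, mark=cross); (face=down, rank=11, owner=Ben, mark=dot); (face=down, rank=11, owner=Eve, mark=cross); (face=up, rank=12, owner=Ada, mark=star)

The simplest hypothesis consistent with all the labels is: rank ≥ 11.

No match, Match, Match, Match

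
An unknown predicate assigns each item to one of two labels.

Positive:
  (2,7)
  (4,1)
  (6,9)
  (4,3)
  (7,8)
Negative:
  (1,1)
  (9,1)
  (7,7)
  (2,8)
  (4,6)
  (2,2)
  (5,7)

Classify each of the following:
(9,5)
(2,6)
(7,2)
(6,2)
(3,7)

All 'Positive' examples share one property — sum is odd — and every 'Negative' example lacks it.
(9,5): 9+5 = 14, lacks this property → Negative. (2,6): 2+6 = 8, lacks this property → Negative. (7,2): 7+2 = 9, satisfies this → Positive. (6,2): 6+2 = 8, lacks this property → Negative. (3,7): 3+7 = 10, lacks this property → Negative.

Negative, Negative, Positive, Negative, Negative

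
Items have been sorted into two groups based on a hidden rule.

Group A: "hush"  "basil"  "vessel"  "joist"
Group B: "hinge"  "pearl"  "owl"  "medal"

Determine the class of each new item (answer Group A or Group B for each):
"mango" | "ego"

The distinguishing property — contains 's' — holds for all the 'Group A' cases and none of the 'Group B' cases.
"mango" — no 's', hence Group B.
"ego" — no 's', hence Group B.

Group B, Group B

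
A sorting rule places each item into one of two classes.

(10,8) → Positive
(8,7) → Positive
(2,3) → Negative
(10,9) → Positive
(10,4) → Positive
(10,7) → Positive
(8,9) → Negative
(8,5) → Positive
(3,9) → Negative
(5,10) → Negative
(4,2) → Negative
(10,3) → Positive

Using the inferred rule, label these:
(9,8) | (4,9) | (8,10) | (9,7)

Positive, Negative, Negative, Positive

'Positive' ⟺ first > second AND sum ≥ 12.
(9,8) — 9 > 8, 9+8 = 17, hence Positive. (4,9) — 4 < 9, 4+9 = 13, hence Negative. (8,10) — 8 < 10, 8+10 = 18, hence Negative. (9,7) — 9 > 7, 9+7 = 16, hence Positive.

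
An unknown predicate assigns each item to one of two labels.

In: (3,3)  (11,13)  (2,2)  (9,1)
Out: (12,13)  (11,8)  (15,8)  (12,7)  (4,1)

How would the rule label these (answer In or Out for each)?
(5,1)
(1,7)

In, In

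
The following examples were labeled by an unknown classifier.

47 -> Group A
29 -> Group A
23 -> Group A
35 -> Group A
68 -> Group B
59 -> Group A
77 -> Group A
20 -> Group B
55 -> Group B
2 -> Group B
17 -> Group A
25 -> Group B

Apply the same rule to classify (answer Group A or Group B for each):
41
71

The distinguishing property — ≡ 5 (mod 6) — holds for all the 'Group A' cases and none of the 'Group B' cases.
41 → 41 mod 6 = 5 → Group A.
71 → 71 mod 6 = 5 → Group A.

Group A, Group A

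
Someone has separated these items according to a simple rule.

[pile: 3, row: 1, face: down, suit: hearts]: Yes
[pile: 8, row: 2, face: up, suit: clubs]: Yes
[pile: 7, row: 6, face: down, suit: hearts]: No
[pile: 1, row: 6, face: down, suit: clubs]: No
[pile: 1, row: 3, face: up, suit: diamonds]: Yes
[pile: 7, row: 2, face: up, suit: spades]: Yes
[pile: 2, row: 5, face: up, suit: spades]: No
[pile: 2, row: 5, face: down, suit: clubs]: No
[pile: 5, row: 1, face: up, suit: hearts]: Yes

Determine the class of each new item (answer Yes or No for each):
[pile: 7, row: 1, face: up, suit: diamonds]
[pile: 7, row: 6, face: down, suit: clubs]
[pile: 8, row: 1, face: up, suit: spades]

Yes, No, Yes

All 'Yes' examples share one property — row ≤ 3 — and every 'No' example lacks it.
Yes: [pile: 7, row: 1, face: up, suit: diamonds], since row = 1.
No: [pile: 7, row: 6, face: down, suit: clubs], since row = 6.
Yes: [pile: 8, row: 1, face: up, suit: spades], since row = 1.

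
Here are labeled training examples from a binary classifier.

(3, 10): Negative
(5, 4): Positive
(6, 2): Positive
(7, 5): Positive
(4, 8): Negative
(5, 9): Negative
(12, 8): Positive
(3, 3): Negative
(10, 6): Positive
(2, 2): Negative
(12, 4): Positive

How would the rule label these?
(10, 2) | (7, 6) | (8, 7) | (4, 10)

Positive, Positive, Positive, Negative

The rule appears to be: first > second.
(10, 2) → 10 > 2 → Positive. (7, 6) → 7 > 6 → Positive. (8, 7) → 8 > 7 → Positive. (4, 10) → 4 < 10 → Negative.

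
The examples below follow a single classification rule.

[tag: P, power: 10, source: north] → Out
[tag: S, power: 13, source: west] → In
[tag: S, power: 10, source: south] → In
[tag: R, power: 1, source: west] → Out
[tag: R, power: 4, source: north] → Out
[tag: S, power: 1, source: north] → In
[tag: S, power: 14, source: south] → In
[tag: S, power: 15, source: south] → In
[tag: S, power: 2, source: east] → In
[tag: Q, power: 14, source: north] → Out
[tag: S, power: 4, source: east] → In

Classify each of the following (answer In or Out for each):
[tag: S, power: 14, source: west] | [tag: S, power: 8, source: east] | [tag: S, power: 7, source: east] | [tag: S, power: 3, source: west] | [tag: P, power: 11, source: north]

In, In, In, In, Out

The distinguishing property — tag is S — holds for all the 'In' cases and none of the 'Out' cases.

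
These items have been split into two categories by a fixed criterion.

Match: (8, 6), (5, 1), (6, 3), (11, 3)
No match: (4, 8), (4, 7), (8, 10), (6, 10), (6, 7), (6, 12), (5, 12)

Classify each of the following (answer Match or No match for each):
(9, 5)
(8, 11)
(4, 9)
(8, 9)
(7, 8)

'Match' ⟺ first > second.
Match: (9, 5), since 9 > 5.
No match: (8, 11), since 8 < 11.
No match: (4, 9), since 4 < 9.
No match: (8, 9), since 8 < 9.
No match: (7, 8), since 7 < 8.

Match, No match, No match, No match, No match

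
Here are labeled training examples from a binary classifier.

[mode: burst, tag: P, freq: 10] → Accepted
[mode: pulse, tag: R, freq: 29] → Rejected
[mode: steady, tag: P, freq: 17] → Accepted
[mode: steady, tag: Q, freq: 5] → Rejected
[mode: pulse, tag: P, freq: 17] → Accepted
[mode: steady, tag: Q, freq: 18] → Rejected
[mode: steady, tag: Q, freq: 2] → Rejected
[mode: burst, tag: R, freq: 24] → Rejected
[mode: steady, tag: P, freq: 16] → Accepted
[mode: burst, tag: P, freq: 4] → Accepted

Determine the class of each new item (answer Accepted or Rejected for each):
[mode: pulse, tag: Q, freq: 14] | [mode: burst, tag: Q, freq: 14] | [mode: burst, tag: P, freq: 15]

The rule appears to be: tag is P.

Rejected, Rejected, Accepted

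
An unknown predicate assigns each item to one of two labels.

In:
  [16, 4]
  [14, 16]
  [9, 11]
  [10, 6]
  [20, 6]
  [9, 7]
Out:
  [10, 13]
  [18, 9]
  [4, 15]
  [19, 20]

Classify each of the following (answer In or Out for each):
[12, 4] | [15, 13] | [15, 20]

In, In, Out

Rule: sum is even. This holds for each 'In' example and fails for each 'Out' one.
[12, 4]: In (12+4 = 16). [15, 13]: In (15+13 = 28). [15, 20]: Out (15+20 = 35).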